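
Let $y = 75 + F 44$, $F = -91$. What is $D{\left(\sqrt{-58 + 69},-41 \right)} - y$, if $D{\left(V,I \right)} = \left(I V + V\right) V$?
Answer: $3489$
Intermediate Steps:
$D{\left(V,I \right)} = V \left(V + I V\right)$ ($D{\left(V,I \right)} = \left(V + I V\right) V = V \left(V + I V\right)$)
$y = -3929$ ($y = 75 - 4004 = -3929$)
$D{\left(\sqrt{-58 + 69},-41 \right)} - y = \left(\sqrt{-58 + 69}\right)^{2} \left(1 - 41\right) - -3929 = \left(\sqrt{11}\right)^{2} \left(-40\right) + 3929 = 11 \left(-40\right) + 3929 = -440 + 3929 = 3489$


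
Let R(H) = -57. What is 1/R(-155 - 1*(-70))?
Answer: -1/57 ≈ -0.017544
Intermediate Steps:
1/R(-155 - 1*(-70)) = 1/(-57) = -1/57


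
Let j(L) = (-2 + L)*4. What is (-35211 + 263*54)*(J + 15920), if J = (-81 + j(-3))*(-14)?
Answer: -364170006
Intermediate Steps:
j(L) = -8 + 4*L
J = 1414 (J = (-81 + (-8 + 4*(-3)))*(-14) = (-81 + (-8 - 12))*(-14) = (-81 - 20)*(-14) = -101*(-14) = 1414)
(-35211 + 263*54)*(J + 15920) = (-35211 + 263*54)*(1414 + 15920) = (-35211 + 14202)*17334 = -21009*17334 = -364170006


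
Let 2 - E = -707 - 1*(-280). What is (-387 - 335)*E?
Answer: -309738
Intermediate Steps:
E = 429 (E = 2 - (-707 - 1*(-280)) = 2 - (-707 + 280) = 2 - 1*(-427) = 2 + 427 = 429)
(-387 - 335)*E = (-387 - 335)*429 = -722*429 = -309738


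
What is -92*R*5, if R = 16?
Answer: -7360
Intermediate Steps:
-92*R*5 = -1472*5 = -92*80 = -7360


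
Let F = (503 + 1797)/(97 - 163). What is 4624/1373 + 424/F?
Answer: -6946708/789475 ≈ -8.7991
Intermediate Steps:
F = -1150/33 (F = 2300/(-66) = 2300*(-1/66) = -1150/33 ≈ -34.849)
4624/1373 + 424/F = 4624/1373 + 424/(-1150/33) = 4624*(1/1373) + 424*(-33/1150) = 4624/1373 - 6996/575 = -6946708/789475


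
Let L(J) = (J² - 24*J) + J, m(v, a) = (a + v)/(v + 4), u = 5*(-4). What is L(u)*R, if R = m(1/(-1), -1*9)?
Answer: -8600/3 ≈ -2866.7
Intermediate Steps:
u = -20
m(v, a) = (a + v)/(4 + v)
L(J) = J² - 23*J
R = -10/3 (R = (-1*9 + 1/(-1))/(4 + 1/(-1)) = (-9 - 1)/(4 - 1) = -10/3 ≈ -3.3333)
L(u)*R = -20*(-23 - 20)*(-10/3) = -20*(-43)*(-10/3) = 860*(-10/3) = -8600/3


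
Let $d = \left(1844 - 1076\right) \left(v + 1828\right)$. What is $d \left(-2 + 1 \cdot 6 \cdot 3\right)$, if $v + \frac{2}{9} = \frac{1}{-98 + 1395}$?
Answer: $\frac{87390859264}{3891} \approx 2.246 \cdot 10^{7}$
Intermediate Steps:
$v = - \frac{2585}{11673}$ ($v = - \frac{2}{9} + \frac{1}{-98 + 1395} = - \frac{2}{9} + \frac{1}{1297} = - \frac{2585}{11673} \approx -0.22145$)
$d = \frac{5461928704}{3891}$ ($d = \left(1844 - 1076\right) \left(- \frac{2585}{11673} + 1828\right) = 768 \cdot \frac{21335659}{11673} = \frac{5461928704}{3891} \approx 1.4037 \cdot 10^{6}$)
$d \left(-2 + 1 \cdot 6 \cdot 3\right) = \frac{5461928704 \left(-2 + 1 \cdot 6 \cdot 3\right)}{3891} = \frac{5461928704 \left(-2 + 6 \cdot 3\right)}{3891} = \frac{5461928704 \left(-2 + 18\right)}{3891} = \frac{5461928704}{3891} \cdot 16 = \frac{87390859264}{3891}$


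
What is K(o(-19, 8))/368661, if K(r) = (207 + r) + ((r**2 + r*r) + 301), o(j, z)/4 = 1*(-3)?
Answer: 784/368661 ≈ 0.0021266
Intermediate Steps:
o(j, z) = -12 (o(j, z) = 4*(1*(-3)) = 4*(-3) = -12)
K(r) = 508 + r + 2*r**2 (K(r) = (207 + r) + ((r**2 + r**2) + 301) = (207 + r) + (2*r**2 + 301) = (207 + r) + (301 + 2*r**2) = 508 + r + 2*r**2)
K(o(-19, 8))/368661 = (508 - 12 + 2*(-12)**2)/368661 = (508 - 12 + 2*144)*(1/368661) = (508 - 12 + 288)*(1/368661) = 784*(1/368661) = 784/368661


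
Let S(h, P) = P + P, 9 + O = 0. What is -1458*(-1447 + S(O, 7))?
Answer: 2089314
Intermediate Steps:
O = -9 (O = -9 + 0 = -9)
S(h, P) = 2*P
-1458*(-1447 + S(O, 7)) = -1458*(-1447 + 2*7) = -1458*(-1447 + 14) = -1458*(-1433) = 2089314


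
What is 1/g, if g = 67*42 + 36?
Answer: 1/2850 ≈ 0.00035088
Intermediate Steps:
g = 2850 (g = 2814 + 36 = 2850)
1/g = 1/2850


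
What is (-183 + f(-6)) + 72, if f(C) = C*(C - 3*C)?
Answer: -183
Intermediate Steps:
f(C) = -2*C² (f(C) = C*(-2*C) = -2*C²)
(-183 + f(-6)) + 72 = (-183 - 2*(-6)²) + 72 = (-183 - 2*36) + 72 = (-183 - 72) + 72 = -255 + 72 = -183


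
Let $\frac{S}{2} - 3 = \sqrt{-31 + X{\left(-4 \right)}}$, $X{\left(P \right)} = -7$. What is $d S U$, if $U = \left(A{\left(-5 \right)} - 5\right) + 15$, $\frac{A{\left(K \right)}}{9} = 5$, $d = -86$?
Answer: $-28380 - 9460 i \sqrt{38} \approx -28380.0 - 58315.0 i$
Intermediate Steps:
$A{\left(K \right)} = 45$ ($A{\left(K \right)} = 9 \cdot 5 = 45$)
$U = 55$ ($U = \left(45 - 5\right) + 15 = 40 + 15 = 55$)
$S = 6 + 2 i \sqrt{38}$ ($S = 6 + 2 \sqrt{-31 - 7} = 6 + 2 \sqrt{-38} = 6 + 2 i \sqrt{38} \approx 6.0 + 12.329 i$)
$d S U = - 86 \left(6 + 2 i \sqrt{38}\right) 55 = \left(-516 - 172 i \sqrt{38}\right) 55 = -28380 - 9460 i \sqrt{38}$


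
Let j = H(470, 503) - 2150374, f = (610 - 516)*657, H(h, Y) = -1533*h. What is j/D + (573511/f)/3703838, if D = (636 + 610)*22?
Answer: -164172665488211201/1567566371229012 ≈ -104.73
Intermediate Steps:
D = 27412 (D = 1246*22 = 27412)
f = 61758 (f = 94*657 = 61758)
j = -2870884 (j = -1533*470 - 2150374 = -720510 - 2150374 = -2870884)
j/D + (573511/f)/3703838 = -2870884/27412 + (573511/61758)/3703838 = -2870884*1/27412 + (573511*(1/61758))*(1/3703838) = -717721/6853 + (573511/61758)*(1/3703838) = -717721/6853 + 573511/228741627204 = -164172665488211201/1567566371229012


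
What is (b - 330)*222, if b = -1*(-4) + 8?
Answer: -70596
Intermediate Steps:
b = 12 (b = 4 + 8 = 12)
(b - 330)*222 = (12 - 330)*222 = -318*222 = -70596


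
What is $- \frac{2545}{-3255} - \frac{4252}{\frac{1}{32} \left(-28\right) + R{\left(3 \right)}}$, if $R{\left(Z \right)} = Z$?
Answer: $- \frac{22135763}{11067} \approx -2000.2$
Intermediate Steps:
$- \frac{2545}{-3255} - \frac{4252}{\frac{1}{32} \left(-28\right) + R{\left(3 \right)}} = - \frac{2545}{-3255} - \frac{4252}{\frac{1}{32} \left(-28\right) + 3} = \left(-2545\right) \left(- \frac{1}{3255}\right) - \frac{4252}{\frac{1}{32} \left(-28\right) + 3} = \frac{509}{651} - \frac{4252}{- \frac{7}{8} + 3} = \frac{509}{651} - \frac{4252}{\frac{17}{8}} = \frac{509}{651} - \frac{34016}{17} = - \frac{22135763}{11067}$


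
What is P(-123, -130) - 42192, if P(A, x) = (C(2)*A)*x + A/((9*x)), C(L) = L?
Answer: -3982639/390 ≈ -10212.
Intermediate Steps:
P(A, x) = 2*A*x + A/(9*x) (P(A, x) = (2*A)*x + A/((9*x)) = 2*A*x + A*(1/(9*x)) = 2*A*x + A/(9*x))
P(-123, -130) - 42192 = (2*(-123)*(-130) + (⅑)*(-123)/(-130)) - 42192 = (31980 + (⅑)*(-123)*(-1/130)) - 42192 = (31980 + 41/390) - 42192 = 12472241/390 - 42192 = -3982639/390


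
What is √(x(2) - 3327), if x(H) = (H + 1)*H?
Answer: 9*I*√41 ≈ 57.628*I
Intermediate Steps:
x(H) = H*(1 + H) (x(H) = (1 + H)*H = H*(1 + H))
√(x(2) - 3327) = √(2*(1 + 2) - 3327) = √(2*3 - 3327) = √(6 - 3327) = √(-3321) = 9*I*√41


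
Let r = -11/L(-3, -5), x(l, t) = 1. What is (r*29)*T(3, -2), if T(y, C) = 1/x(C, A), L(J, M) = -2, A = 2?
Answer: 319/2 ≈ 159.50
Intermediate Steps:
T(y, C) = 1 (T(y, C) = 1/1 = 1)
r = 11/2 (r = -11/(-2) = -11*(-½) = 11/2 ≈ 5.5000)
(r*29)*T(3, -2) = ((11/2)*29)*1 = (319/2)*1 = 319/2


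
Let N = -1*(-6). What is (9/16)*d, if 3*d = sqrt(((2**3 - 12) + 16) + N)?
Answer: 9*sqrt(2)/16 ≈ 0.79550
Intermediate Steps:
N = 6
d = sqrt(2) (d = sqrt(((2**3 - 12) + 16) + 6)/3 = sqrt(((8 - 12) + 16) + 6)/3 = sqrt((-4 + 16) + 6)/3 = sqrt(12 + 6)/3 = sqrt(18)/3 = (3*sqrt(2))/3 = sqrt(2) ≈ 1.4142)
(9/16)*d = (9/16)*sqrt(2) = ((1/16)*9)*sqrt(2) = 9*sqrt(2)/16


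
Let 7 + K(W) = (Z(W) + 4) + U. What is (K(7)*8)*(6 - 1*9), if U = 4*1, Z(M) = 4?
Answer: -120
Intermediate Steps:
U = 4
K(W) = 5 (K(W) = -7 + ((4 + 4) + 4) = -7 + (8 + 4) = -7 + 12 = 5)
(K(7)*8)*(6 - 1*9) = (5*8)*(6 - 1*9) = 40*(6 - 9) = 40*(-3) = -120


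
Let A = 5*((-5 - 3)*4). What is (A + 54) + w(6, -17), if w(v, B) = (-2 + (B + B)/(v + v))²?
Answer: -2975/36 ≈ -82.639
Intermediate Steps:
w(v, B) = (-2 + B/v)² (w(v, B) = (-2 + (2*B)/((2*v)))² = (-2 + (2*B)*(1/(2*v)))² = (-2 + B/v)²)
A = -160 (A = 5*(-8*4) = 5*(-32) = -160)
(A + 54) + w(6, -17) = (-160 + 54) + (-17 - 2*6)²/6² = -106 + (-17 - 12)²/36 = -106 + (1/36)*(-29)² = -106 + (1/36)*841 = -106 + 841/36 = -2975/36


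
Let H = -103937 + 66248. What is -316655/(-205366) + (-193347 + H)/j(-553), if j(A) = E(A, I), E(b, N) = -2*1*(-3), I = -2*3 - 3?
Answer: -7907506541/205366 ≈ -38504.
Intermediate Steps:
I = -9 (I = -6 - 3 = -9)
H = -37689
E(b, N) = 6 (E(b, N) = -2*(-3) = 6)
j(A) = 6
-316655/(-205366) + (-193347 + H)/j(-553) = -316655/(-205366) + (-193347 - 37689)/6 = -316655*(-1/205366) - 231036*⅙ = 316655/205366 - 38506 = -7907506541/205366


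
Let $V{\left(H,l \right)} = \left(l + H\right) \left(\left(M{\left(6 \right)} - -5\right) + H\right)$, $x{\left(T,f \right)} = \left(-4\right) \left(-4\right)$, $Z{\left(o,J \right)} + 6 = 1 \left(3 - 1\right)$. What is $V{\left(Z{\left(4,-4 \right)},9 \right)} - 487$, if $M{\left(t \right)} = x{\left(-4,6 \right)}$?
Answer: $-402$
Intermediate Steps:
$Z{\left(o,J \right)} = -4$ ($Z{\left(o,J \right)} = -6 + 1 \left(3 - 1\right) = -6 + 1 \cdot 2 = -6 + 2 = -4$)
$x{\left(T,f \right)} = 16$
$M{\left(t \right)} = 16$
$V{\left(H,l \right)} = \left(21 + H\right) \left(H + l\right)$ ($V{\left(H,l \right)} = \left(l + H\right) \left(\left(16 - -5\right) + H\right) = \left(H + l\right) \left(\left(16 + 5\right) + H\right) = \left(H + l\right) \left(21 + H\right) = \left(21 + H\right) \left(H + l\right)$)
$V{\left(Z{\left(4,-4 \right)},9 \right)} - 487 = \left(\left(-4\right)^{2} + 21 \left(-4\right) + 21 \cdot 9 - 36\right) - 487 = \left(16 - 84 + 189 - 36\right) - 487 = 85 - 487 = -402$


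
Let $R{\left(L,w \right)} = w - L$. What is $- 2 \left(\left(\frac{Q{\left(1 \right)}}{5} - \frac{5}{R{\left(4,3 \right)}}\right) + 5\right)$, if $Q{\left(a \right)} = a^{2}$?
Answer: $- \frac{102}{5} \approx -20.4$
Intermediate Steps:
$- 2 \left(\left(\frac{Q{\left(1 \right)}}{5} - \frac{5}{R{\left(4,3 \right)}}\right) + 5\right) = - 2 \left(\left(\frac{1^{2}}{5} - \frac{5}{3 - 4}\right) + 5\right) = - 2 \left(\left(1 \cdot \frac{1}{5} - \frac{5}{3 - 4}\right) + 5\right) = - 2 \left(\left(\frac{1}{5} - \frac{5}{-1}\right) + 5\right) = - 2 \left(\left(\frac{1}{5} - -5\right) + 5\right) = - 2 \left(\left(\frac{1}{5} + 5\right) + 5\right) = - 2 \left(\frac{26}{5} + 5\right) = \left(-2\right) \frac{51}{5} = - \frac{102}{5}$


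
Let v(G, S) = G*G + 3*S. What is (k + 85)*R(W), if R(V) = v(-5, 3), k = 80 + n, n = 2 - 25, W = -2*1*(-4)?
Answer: 4828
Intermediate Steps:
W = 8 (W = -2*(-4) = 8)
n = -23
k = 57 (k = 80 - 23 = 57)
v(G, S) = G**2 + 3*S
R(V) = 34 (R(V) = (-5)**2 + 3*3 = 25 + 9 = 34)
(k + 85)*R(W) = (57 + 85)*34 = 142*34 = 4828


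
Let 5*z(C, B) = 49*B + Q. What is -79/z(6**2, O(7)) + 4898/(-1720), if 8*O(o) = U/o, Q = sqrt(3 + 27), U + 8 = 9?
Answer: 14441121/1609060 - 25280*sqrt(30)/1871 ≈ -65.031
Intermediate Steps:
U = 1 (U = -8 + 9 = 1)
Q = sqrt(30) ≈ 5.4772
O(o) = 1/(8*o) (O(o) = (1/o)/8 = 1/(8*o))
z(C, B) = sqrt(30)/5 + 49*B/5 (z(C, B) = (49*B + sqrt(30))/5 = (sqrt(30) + 49*B)/5 = sqrt(30)/5 + 49*B/5)
-79/z(6**2, O(7)) + 4898/(-1720) = -79/(sqrt(30)/5 + 49*((1/8)/7)/5) + 4898/(-1720) = -79/(sqrt(30)/5 + 49*((1/8)*(1/7))/5) + 4898*(-1/1720) = -79/(sqrt(30)/5 + (49/5)*(1/56)) - 2449/860 = -79/(sqrt(30)/5 + 7/40) - 2449/860 = -79/(7/40 + sqrt(30)/5) - 2449/860 = -2449/860 - 79/(7/40 + sqrt(30)/5)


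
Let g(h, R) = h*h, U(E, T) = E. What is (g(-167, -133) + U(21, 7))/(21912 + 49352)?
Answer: 13955/35632 ≈ 0.39164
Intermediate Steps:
g(h, R) = h²
(g(-167, -133) + U(21, 7))/(21912 + 49352) = ((-167)² + 21)/(21912 + 49352) = (27889 + 21)/71264 = 27910*(1/71264) = 13955/35632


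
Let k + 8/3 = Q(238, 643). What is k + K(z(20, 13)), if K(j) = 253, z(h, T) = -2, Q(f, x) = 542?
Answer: 2377/3 ≈ 792.33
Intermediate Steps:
k = 1618/3 (k = -8/3 + 542 = 1618/3 ≈ 539.33)
k + K(z(20, 13)) = 1618/3 + 253 = 2377/3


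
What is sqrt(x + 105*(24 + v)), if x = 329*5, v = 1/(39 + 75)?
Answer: sqrt(6015590)/38 ≈ 64.544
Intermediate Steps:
v = 1/114 ≈ 0.0087719
x = 1645
sqrt(x + 105*(24 + v)) = sqrt(1645 + 105*(24 + 1/114)) = sqrt(1645 + 105*(2737/114)) = sqrt(1645 + 95795/38) = sqrt(158305/38) = sqrt(6015590)/38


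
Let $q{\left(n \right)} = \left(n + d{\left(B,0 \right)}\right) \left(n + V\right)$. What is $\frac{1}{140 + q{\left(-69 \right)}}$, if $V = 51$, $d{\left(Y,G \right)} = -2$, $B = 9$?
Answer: $\frac{1}{1418} \approx 0.00070522$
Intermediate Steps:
$q{\left(n \right)} = \left(-2 + n\right) \left(51 + n\right)$ ($q{\left(n \right)} = \left(n - 2\right) \left(n + 51\right) = \left(-2 + n\right) \left(51 + n\right)$)
$\frac{1}{140 + q{\left(-69 \right)}} = \frac{1}{140 + \left(-102 + \left(-69\right)^{2} + 49 \left(-69\right)\right)} = \frac{1}{140 - -1278} = \frac{1}{140 + 1278} = \frac{1}{1418}$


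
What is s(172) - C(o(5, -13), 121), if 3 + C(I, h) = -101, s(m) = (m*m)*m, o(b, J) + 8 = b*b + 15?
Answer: 5088552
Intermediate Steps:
o(b, J) = 7 + b² (o(b, J) = -8 + (b*b + 15) = -8 + (b² + 15) = -8 + (15 + b²) = 7 + b²)
s(m) = m³ (s(m) = m²*m = m³)
C(I, h) = -104 (C(I, h) = -3 - 101 = -104)
s(172) - C(o(5, -13), 121) = 172³ - 1*(-104) = 5088448 + 104 = 5088552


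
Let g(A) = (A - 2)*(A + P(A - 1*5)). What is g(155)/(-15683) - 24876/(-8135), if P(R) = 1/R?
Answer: 1972004853/1275812050 ≈ 1.5457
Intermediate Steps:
g(A) = (-2 + A)*(A + 1/(-5 + A)) (g(A) = (A - 2)*(A + 1/(A - 1*5)) = (-2 + A)*(A + 1/(A - 5)) = (-2 + A)*(A + 1/(-5 + A)))
g(155)/(-15683) - 24876/(-8135) = ((-2 + 155 + 155*(-5 + 155)*(-2 + 155))/(-5 + 155))/(-15683) - 24876/(-8135) = ((-2 + 155 + 155*150*153)/150)*(-1/15683) - 24876*(-1/8135) = ((-2 + 155 + 3557250)/150)*(-1/15683) + 24876/8135 = ((1/150)*3557403)*(-1/15683) + 24876/8135 = (1185801/50)*(-1/15683) + 24876/8135 = -1185801/784150 + 24876/8135 = 1972004853/1275812050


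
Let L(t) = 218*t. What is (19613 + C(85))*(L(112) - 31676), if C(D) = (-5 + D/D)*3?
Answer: -142303260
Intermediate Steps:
C(D) = -12 (C(D) = (-5 + 1)*3 = -4*3 = -12)
(19613 + C(85))*(L(112) - 31676) = (19613 - 12)*(218*112 - 31676) = 19601*(24416 - 31676) = 19601*(-7260) = -142303260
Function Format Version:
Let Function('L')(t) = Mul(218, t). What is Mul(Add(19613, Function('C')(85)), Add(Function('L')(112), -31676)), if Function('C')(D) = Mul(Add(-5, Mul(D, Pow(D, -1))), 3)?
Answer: -142303260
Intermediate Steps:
Function('C')(D) = -12 (Function('C')(D) = Mul(Add(-5, 1), 3) = Mul(-4, 3) = -12)
Mul(Add(19613, Function('C')(85)), Add(Function('L')(112), -31676)) = Mul(Add(19613, -12), Add(Mul(218, 112), -31676)) = Mul(19601, Add(24416, -31676)) = Mul(19601, -7260) = -142303260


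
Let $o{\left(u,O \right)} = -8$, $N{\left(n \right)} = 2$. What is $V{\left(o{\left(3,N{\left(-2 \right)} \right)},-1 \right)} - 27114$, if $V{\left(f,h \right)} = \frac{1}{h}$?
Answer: $-27115$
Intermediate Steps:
$V{\left(o{\left(3,N{\left(-2 \right)} \right)},-1 \right)} - 27114 = \frac{1}{-1} - 27114 = -1 - 27114 = -27115$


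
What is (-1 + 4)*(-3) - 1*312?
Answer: -321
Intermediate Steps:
(-1 + 4)*(-3) - 1*312 = 3*(-3) - 312 = -9 - 312 = -321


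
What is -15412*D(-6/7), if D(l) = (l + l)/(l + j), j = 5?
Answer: 184944/29 ≈ 6377.4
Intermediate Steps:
D(l) = 2*l/(5 + l) (D(l) = (l + l)/(l + 5) = (2*l)/(5 + l) = 2*l/(5 + l))
-15412*D(-6/7) = -30824*(-6/7)/(5 - 6/7) = -30824*(-6*⅐)/(5 - 6*⅐) = -30824*(-6)/(7*(5 - 6/7)) = -30824*(-6)/(7*29/7) = -30824*(-6)*7/(7*29) = -15412*(-12/29) = 184944/29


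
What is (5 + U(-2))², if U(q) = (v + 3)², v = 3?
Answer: 1681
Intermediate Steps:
U(q) = 36 (U(q) = (3 + 3)² = 6² = 36)
(5 + U(-2))² = (5 + 36)² = 41² = 1681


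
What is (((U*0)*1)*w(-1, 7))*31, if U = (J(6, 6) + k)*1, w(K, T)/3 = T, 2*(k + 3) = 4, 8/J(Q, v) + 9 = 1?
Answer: 0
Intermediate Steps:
J(Q, v) = -1 (J(Q, v) = 8/(-9 + 1) = 8/(-8) = 8*(-⅛) = -1)
k = -1 (k = -3 + (½)*4 = -3 + 2 = -1)
w(K, T) = 3*T
U = -2 (U = (-1 - 1)*1 = -2*1 = -2)
(((U*0)*1)*w(-1, 7))*31 = ((-2*0*1)*(3*7))*31 = ((0*1)*21)*31 = (0*21)*31 = 0*31 = 0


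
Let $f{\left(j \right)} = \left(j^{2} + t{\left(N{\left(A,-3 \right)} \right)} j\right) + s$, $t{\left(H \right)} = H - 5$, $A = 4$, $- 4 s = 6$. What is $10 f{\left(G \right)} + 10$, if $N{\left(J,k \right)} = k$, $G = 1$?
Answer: $-75$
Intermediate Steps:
$s = - \frac{3}{2}$ ($s = \left(- \frac{1}{4}\right) 6 = - \frac{3}{2} \approx -1.5$)
$t{\left(H \right)} = -5 + H$ ($t{\left(H \right)} = H - 5 = -5 + H$)
$f{\left(j \right)} = - \frac{3}{2} + j^{2} - 8 j$ ($f{\left(j \right)} = \left(j^{2} + \left(-5 - 3\right) j\right) - \frac{3}{2} = \left(j^{2} - 8 j\right) - \frac{3}{2} = - \frac{3}{2} + j^{2} - 8 j$)
$10 f{\left(G \right)} + 10 = 10 \left(- \frac{3}{2} + 1^{2} - 8\right) + 10 = 10 \left(- \frac{3}{2} + 1 - 8\right) + 10 = 10 \left(- \frac{17}{2}\right) + 10 = -85 + 10 = -75$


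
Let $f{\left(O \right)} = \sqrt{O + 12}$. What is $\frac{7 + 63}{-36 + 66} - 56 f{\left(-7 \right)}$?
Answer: $\frac{7}{3} - 56 \sqrt{5} \approx -122.89$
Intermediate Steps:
$f{\left(O \right)} = \sqrt{12 + O}$
$\frac{7 + 63}{-36 + 66} - 56 f{\left(-7 \right)} = \frac{7 + 63}{-36 + 66} - 56 \sqrt{12 - 7} = \frac{70}{30} - 56 \sqrt{5} = 70 \cdot \frac{1}{30} - 56 \sqrt{5} = \frac{7}{3} - 56 \sqrt{5}$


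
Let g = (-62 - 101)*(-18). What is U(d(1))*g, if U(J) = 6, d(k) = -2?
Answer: 17604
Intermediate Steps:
g = 2934 (g = -163*(-18) = 2934)
U(d(1))*g = 6*2934 = 17604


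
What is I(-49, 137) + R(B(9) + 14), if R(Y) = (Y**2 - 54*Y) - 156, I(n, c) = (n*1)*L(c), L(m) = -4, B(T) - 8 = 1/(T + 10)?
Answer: -239893/361 ≈ -664.52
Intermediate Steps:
B(T) = 8 + 1/(10 + T) (B(T) = 8 + 1/(T + 10) = 8 + 1/(10 + T))
I(n, c) = -4*n (I(n, c) = (n*1)*(-4) = n*(-4) = -4*n)
R(Y) = -156 + Y**2 - 54*Y
I(-49, 137) + R(B(9) + 14) = -4*(-49) + (-156 + ((81 + 8*9)/(10 + 9) + 14)**2 - 54*((81 + 8*9)/(10 + 9) + 14)) = 196 + (-156 + ((81 + 72)/19 + 14)**2 - 54*((81 + 72)/19 + 14)) = 196 + (-156 + ((1/19)*153 + 14)**2 - 54*((1/19)*153 + 14)) = 196 + (-156 + (153/19 + 14)**2 - 54*(153/19 + 14)) = 196 + (-156 + (419/19)**2 - 54*419/19) = 196 + (-156 + 175561/361 - 22626/19) = 196 - 310649/361 = -239893/361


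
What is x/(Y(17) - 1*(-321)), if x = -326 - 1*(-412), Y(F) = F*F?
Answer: 43/305 ≈ 0.14098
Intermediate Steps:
Y(F) = F²
x = 86 (x = -326 + 412 = 86)
x/(Y(17) - 1*(-321)) = 86/(17² - 1*(-321)) = 86/(289 + 321) = 86/610 = 86*(1/610) = 43/305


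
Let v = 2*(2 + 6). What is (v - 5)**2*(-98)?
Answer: -11858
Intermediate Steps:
v = 16 (v = 2*8 = 16)
(v - 5)**2*(-98) = (16 - 5)**2*(-98) = 11**2*(-98) = 121*(-98) = -11858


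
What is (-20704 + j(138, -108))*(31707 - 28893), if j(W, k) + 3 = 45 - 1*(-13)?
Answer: -58106286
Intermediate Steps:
j(W, k) = 55 (j(W, k) = -3 + (45 - 1*(-13)) = -3 + (45 + 13) = -3 + 58 = 55)
(-20704 + j(138, -108))*(31707 - 28893) = (-20704 + 55)*(31707 - 28893) = -20649*2814 = -58106286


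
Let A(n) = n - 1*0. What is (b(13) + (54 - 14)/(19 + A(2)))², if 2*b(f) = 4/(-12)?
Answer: 5329/1764 ≈ 3.0210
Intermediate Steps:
A(n) = n (A(n) = n + 0 = n)
b(f) = -⅙ (b(f) = (4/(-12))/2 = (4*(-1/12))/2 = (½)*(-⅓) = -⅙)
(b(13) + (54 - 14)/(19 + A(2)))² = (-⅙ + (54 - 14)/(19 + 2))² = (-⅙ + 40/21)² = (73/42)² = 5329/1764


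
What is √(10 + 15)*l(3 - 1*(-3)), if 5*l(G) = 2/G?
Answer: ⅓ ≈ 0.33333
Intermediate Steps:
l(G) = 2/(5*G) (l(G) = (2/G)/5 = 2/(5*G))
√(10 + 15)*l(3 - 1*(-3)) = √(10 + 15)*(2/(5*(3 - 1*(-3)))) = √25*(2/(5*(3 + 3))) = 5*((⅖)/6) = 5*((⅖)*(⅙)) = 5*(1/15) = ⅓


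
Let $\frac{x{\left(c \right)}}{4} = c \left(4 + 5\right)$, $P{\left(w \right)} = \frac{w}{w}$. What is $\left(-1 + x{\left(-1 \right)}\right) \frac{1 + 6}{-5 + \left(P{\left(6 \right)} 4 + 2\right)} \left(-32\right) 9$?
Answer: $74592$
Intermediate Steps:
$P{\left(w \right)} = 1$
$x{\left(c \right)} = 36 c$ ($x{\left(c \right)} = 4 c \left(4 + 5\right) = 4 c 9 = 4 \cdot 9 c = 36 c$)
$\left(-1 + x{\left(-1 \right)}\right) \frac{1 + 6}{-5 + \left(P{\left(6 \right)} 4 + 2\right)} \left(-32\right) 9 = \left(-1 + 36 \left(-1\right)\right) \frac{1 + 6}{-5 + \left(1 \cdot 4 + 2\right)} \left(-32\right) 9 = \left(-1 - 36\right) \frac{7}{-5 + \left(4 + 2\right)} \left(-32\right) 9 = - 37 \frac{7}{-5 + 6} \left(-32\right) 9 = - 37 \cdot \frac{7}{1} \left(-32\right) 9 = - 37 \cdot 7 \cdot 1 \left(-32\right) 9 = \left(-37\right) 7 \left(-32\right) 9 = \left(-259\right) \left(-32\right) 9 = 8288 \cdot 9 = 74592$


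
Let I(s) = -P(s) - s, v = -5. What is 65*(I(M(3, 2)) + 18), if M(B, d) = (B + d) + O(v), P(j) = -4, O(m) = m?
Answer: 1430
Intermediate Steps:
M(B, d) = -5 + B + d (M(B, d) = (B + d) - 5 = -5 + B + d)
I(s) = 4 - s (I(s) = -1*(-4) - s = 4 - s)
65*(I(M(3, 2)) + 18) = 65*((4 - (-5 + 3 + 2)) + 18) = 65*((4 - 1*0) + 18) = 65*((4 + 0) + 18) = 65*(4 + 18) = 65*22 = 1430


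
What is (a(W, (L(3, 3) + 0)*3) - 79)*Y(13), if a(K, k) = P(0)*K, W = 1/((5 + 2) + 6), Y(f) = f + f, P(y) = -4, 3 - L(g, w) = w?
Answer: -2062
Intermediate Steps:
L(g, w) = 3 - w
Y(f) = 2*f
W = 1/13 (W = 1/(7 + 6) = 1/13 ≈ 0.076923)
a(K, k) = -4*K
(a(W, (L(3, 3) + 0)*3) - 79)*Y(13) = (-4*1/13 - 79)*(2*13) = (-4/13 - 79)*26 = -1031/13*26 = -2062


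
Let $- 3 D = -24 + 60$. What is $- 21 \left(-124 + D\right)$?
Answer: $2856$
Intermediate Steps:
$D = -12$ ($D = - \frac{-24 + 60}{3} = \left(- \frac{1}{3}\right) 36 = -12$)
$- 21 \left(-124 + D\right) = - 21 \left(-124 - 12\right) = \left(-21\right) \left(-136\right) = 2856$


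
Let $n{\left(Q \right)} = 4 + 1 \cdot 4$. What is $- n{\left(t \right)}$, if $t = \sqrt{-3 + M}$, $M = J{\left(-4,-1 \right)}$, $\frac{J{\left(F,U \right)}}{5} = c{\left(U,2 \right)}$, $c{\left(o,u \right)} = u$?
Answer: $-8$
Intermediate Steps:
$J{\left(F,U \right)} = 10$ ($J{\left(F,U \right)} = 5 \cdot 2 = 10$)
$M = 10$
$t = \sqrt{7}$ ($t = \sqrt{-3 + 10} = \sqrt{7} \approx 2.6458$)
$n{\left(Q \right)} = 8$ ($n{\left(Q \right)} = 4 + 4 = 8$)
$- n{\left(t \right)} = \left(-1\right) 8 = -8$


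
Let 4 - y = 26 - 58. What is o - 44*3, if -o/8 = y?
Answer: -420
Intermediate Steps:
y = 36 (y = 4 - (26 - 58) = 4 - 1*(-32) = 4 + 32 = 36)
o = -288 (o = -8*36 = -288)
o - 44*3 = -288 - 44*3 = -288 - 132 = -420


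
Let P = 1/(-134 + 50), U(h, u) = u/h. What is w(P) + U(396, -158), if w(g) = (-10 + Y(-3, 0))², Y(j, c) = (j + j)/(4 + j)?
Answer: 50609/198 ≈ 255.60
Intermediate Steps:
Y(j, c) = 2*j/(4 + j) (Y(j, c) = (2*j)/(4 + j) = 2*j/(4 + j))
P = -1/84 (P = 1/(-84) = -1/84 ≈ -0.011905)
w(g) = 256 (w(g) = (-10 + 2*(-3)/(4 - 3))² = (-10 + 2*(-3)/1)² = (-10 + 2*(-3)*1)² = (-10 - 6)² = (-16)² = 256)
w(P) + U(396, -158) = 256 - 158/396 = 256 - 158*1/396 = 256 - 79/198 = 50609/198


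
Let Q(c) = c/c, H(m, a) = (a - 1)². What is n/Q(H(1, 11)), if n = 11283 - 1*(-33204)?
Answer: 44487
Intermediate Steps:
H(m, a) = (-1 + a)²
Q(c) = 1
n = 44487 (n = 11283 + 33204 = 44487)
n/Q(H(1, 11)) = 44487/1 = 44487*1 = 44487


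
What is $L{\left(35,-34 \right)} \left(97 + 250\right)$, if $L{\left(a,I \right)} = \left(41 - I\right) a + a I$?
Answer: $497945$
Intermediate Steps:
$L{\left(a,I \right)} = I a + a \left(41 - I\right)$ ($L{\left(a,I \right)} = a \left(41 - I\right) + I a = I a + a \left(41 - I\right)$)
$L{\left(35,-34 \right)} \left(97 + 250\right) = 41 \cdot 35 \left(97 + 250\right) = 1435 \cdot 347 = 497945$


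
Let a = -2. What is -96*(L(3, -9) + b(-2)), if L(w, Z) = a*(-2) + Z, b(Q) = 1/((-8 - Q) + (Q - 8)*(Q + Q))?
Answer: 8112/17 ≈ 477.18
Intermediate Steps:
b(Q) = 1/(-8 - Q + 2*Q*(-8 + Q)) (b(Q) = 1/((-8 - Q) + (-8 + Q)*(2*Q)) = 1/((-8 - Q) + 2*Q*(-8 + Q)) = 1/(-8 - Q + 2*Q*(-8 + Q)))
L(w, Z) = 4 + Z (L(w, Z) = -2*(-2) + Z = 4 + Z)
-96*(L(3, -9) + b(-2)) = -96*((4 - 9) + 1/(-8 - 17*(-2) + 2*(-2)**2)) = -96*(-5 + 1/(-8 + 34 + 2*4)) = -96*(-5 + 1/(-8 + 34 + 8)) = -96*(-5 + 1/34) = -96*(-169/34) = 8112/17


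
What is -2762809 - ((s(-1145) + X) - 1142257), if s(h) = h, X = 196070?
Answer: -1815477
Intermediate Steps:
-2762809 - ((s(-1145) + X) - 1142257) = -2762809 - ((-1145 + 196070) - 1142257) = -2762809 - (194925 - 1142257) = -2762809 - 1*(-947332) = -2762809 + 947332 = -1815477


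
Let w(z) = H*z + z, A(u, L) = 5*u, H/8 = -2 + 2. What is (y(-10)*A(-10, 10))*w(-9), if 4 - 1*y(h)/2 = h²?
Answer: -86400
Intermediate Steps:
H = 0 (H = 8*(-2 + 2) = 8*0 = 0)
y(h) = 8 - 2*h²
w(z) = z (w(z) = 0*z + z = 0 + z = z)
(y(-10)*A(-10, 10))*w(-9) = ((8 - 2*(-10)²)*(5*(-10)))*(-9) = ((8 - 2*100)*(-50))*(-9) = ((8 - 200)*(-50))*(-9) = -192*(-50)*(-9) = 9600*(-9) = -86400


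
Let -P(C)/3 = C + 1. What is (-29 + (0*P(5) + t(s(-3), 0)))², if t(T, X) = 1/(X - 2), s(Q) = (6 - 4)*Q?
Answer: 3481/4 ≈ 870.25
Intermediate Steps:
s(Q) = 2*Q
t(T, X) = 1/(-2 + X)
P(C) = -3 - 3*C (P(C) = -3*(C + 1) = -3*(1 + C) = -3 - 3*C)
(-29 + (0*P(5) + t(s(-3), 0)))² = (-29 + (0*(-3 - 3*5) + 1/(-2 + 0)))² = (-29 + (0*(-3 - 15) + 1/(-2)))² = (-29 + (0*(-18) - ½))² = (-29 + (0 - ½))² = (-29 - ½)² = (-59/2)² = 3481/4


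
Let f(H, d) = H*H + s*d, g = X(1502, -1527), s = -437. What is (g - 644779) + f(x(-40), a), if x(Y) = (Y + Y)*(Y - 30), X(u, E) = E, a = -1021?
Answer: 31159871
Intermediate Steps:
g = -1527
x(Y) = 2*Y*(-30 + Y) (x(Y) = (2*Y)*(-30 + Y) = 2*Y*(-30 + Y))
f(H, d) = H² - 437*d (f(H, d) = H*H - 437*d = H² - 437*d)
(g - 644779) + f(x(-40), a) = (-1527 - 644779) + ((2*(-40)*(-30 - 40))² - 437*(-1021)) = -646306 + ((2*(-40)*(-70))² + 446177) = -646306 + (5600² + 446177) = -646306 + (31360000 + 446177) = -646306 + 31806177 = 31159871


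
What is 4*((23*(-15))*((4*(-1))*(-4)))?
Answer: -22080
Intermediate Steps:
4*((23*(-15))*((4*(-1))*(-4))) = 4*(-(-1380)*(-4)) = 4*(-345*16) = 4*(-5520) = -22080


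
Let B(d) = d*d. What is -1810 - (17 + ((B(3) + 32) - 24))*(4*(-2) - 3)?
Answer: -1436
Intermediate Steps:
B(d) = d²
-1810 - (17 + ((B(3) + 32) - 24))*(4*(-2) - 3) = -1810 - (17 + ((3² + 32) - 24))*(4*(-2) - 3) = -1810 - (17 + ((9 + 32) - 24))*(-8 - 3) = -1810 - (17 + (41 - 24))*(-11) = -1810 - (17 + 17)*(-11) = -1810 - 34*(-11) = -1810 - 1*(-374) = -1810 + 374 = -1436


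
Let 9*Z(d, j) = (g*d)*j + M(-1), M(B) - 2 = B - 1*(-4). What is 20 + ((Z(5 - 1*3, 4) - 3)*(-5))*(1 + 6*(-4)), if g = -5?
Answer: -6950/9 ≈ -772.22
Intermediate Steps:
M(B) = 6 + B (M(B) = 2 + (B - 1*(-4)) = 2 + (B + 4) = 2 + (4 + B) = 6 + B)
Z(d, j) = 5/9 - 5*d*j/9 (Z(d, j) = ((-5*d)*j + (6 - 1))/9 = (-5*d*j + 5)/9 = (5 - 5*d*j)/9 = 5/9 - 5*d*j/9)
20 + ((Z(5 - 1*3, 4) - 3)*(-5))*(1 + 6*(-4)) = 20 + (((5/9 - 5/9*(5 - 1*3)*4) - 3)*(-5))*(1 + 6*(-4)) = 20 + (((5/9 - 5/9*(5 - 3)*4) - 3)*(-5))*(1 - 24) = 20 + (((5/9 - 5/9*2*4) - 3)*(-5))*(-23) = 20 + (((5/9 - 40/9) - 3)*(-5))*(-23) = 20 + ((-35/9 - 3)*(-5))*(-23) = 20 - 62/9*(-5)*(-23) = 20 + (310/9)*(-23) = 20 - 7130/9 = -6950/9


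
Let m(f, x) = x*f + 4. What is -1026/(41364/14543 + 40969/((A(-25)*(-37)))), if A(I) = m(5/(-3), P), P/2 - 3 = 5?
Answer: -12513844296/630502775 ≈ -19.847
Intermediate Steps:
P = 16 (P = 6 + 2*5 = 6 + 10 = 16)
m(f, x) = 4 + f*x (m(f, x) = f*x + 4 = 4 + f*x)
A(I) = -68/3 (A(I) = 4 + (5/(-3))*16 = 4 + (5*(-1/3))*16 = 4 - 5/3*16 = 4 - 80/3 = -68/3)
-1026/(41364/14543 + 40969/((A(-25)*(-37)))) = -1026/(41364/14543 + 40969/((-68/3*(-37)))) = -1026/(41364*(1/14543) + 40969/(2516/3)) = -1026/(41364/14543 + 40969*(3/2516)) = -1026/(41364/14543 + 122907/2516) = -1026/1891508325/36590188 = -1026*36590188/1891508325 = -12513844296/630502775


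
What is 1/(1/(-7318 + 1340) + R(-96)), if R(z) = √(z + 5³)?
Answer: 5978/1036358035 + 35736484*√29/1036358035 ≈ 0.18570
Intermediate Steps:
R(z) = √(125 + z) (R(z) = √(z + 125) = √(125 + z))
1/(1/(-7318 + 1340) + R(-96)) = 1/(1/(-7318 + 1340) + √(125 - 96)) = 1/(1/(-5978) + √29) = 1/(-1/5978 + √29)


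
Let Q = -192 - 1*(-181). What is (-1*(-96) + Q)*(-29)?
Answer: -2465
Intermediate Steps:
Q = -11 (Q = -192 + 181 = -11)
(-1*(-96) + Q)*(-29) = (-1*(-96) - 11)*(-29) = (96 - 11)*(-29) = 85*(-29) = -2465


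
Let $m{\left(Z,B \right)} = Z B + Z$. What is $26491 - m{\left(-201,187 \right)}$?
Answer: $64279$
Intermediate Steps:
$m{\left(Z,B \right)} = Z + B Z$ ($m{\left(Z,B \right)} = B Z + Z = Z + B Z$)
$26491 - m{\left(-201,187 \right)} = 26491 - - 201 \left(1 + 187\right) = 26491 - \left(-201\right) 188 = 26491 - -37788 = 26491 + 37788 = 64279$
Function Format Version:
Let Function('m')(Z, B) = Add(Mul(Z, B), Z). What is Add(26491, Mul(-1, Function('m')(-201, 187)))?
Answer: 64279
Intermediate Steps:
Function('m')(Z, B) = Add(Z, Mul(B, Z)) (Function('m')(Z, B) = Add(Mul(B, Z), Z) = Add(Z, Mul(B, Z)))
Add(26491, Mul(-1, Function('m')(-201, 187))) = Add(26491, Mul(-1, Mul(-201, Add(1, 187)))) = Add(26491, Mul(-1, Mul(-201, 188))) = Add(26491, Mul(-1, -37788)) = Add(26491, 37788) = 64279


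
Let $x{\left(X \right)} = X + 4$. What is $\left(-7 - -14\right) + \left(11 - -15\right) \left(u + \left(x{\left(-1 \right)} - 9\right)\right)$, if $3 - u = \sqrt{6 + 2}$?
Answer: $-71 - 52 \sqrt{2} \approx -144.54$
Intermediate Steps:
$x{\left(X \right)} = 4 + X$
$u = 3 - 2 \sqrt{2}$ ($u = 3 - \sqrt{6 + 2} = 3 - \sqrt{8} = 3 - 2 \sqrt{2} \approx 0.17157$)
$\left(-7 - -14\right) + \left(11 - -15\right) \left(u + \left(x{\left(-1 \right)} - 9\right)\right) = \left(-7 - -14\right) + \left(11 - -15\right) \left(\left(3 - 2 \sqrt{2}\right) + \left(\left(4 - 1\right) - 9\right)\right) = \left(-7 + 14\right) + \left(11 + 15\right) \left(\left(3 - 2 \sqrt{2}\right) + \left(3 - 9\right)\right) = 7 + 26 \left(\left(3 - 2 \sqrt{2}\right) - 6\right) = 7 + 26 \left(-3 - 2 \sqrt{2}\right) = 7 - \left(78 + 52 \sqrt{2}\right) = -71 - 52 \sqrt{2}$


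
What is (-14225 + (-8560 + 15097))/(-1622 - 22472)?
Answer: 3844/12047 ≈ 0.31908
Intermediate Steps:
(-14225 + (-8560 + 15097))/(-1622 - 22472) = (-14225 + 6537)/(-24094) = -7688*(-1/24094) = 3844/12047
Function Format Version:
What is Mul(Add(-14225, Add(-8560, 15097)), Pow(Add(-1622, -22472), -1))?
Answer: Rational(3844, 12047) ≈ 0.31908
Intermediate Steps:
Mul(Add(-14225, Add(-8560, 15097)), Pow(Add(-1622, -22472), -1)) = Mul(Add(-14225, 6537), Pow(-24094, -1)) = Mul(-7688, Rational(-1, 24094)) = Rational(3844, 12047)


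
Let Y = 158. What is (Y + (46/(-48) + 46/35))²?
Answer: 17694054361/705600 ≈ 25077.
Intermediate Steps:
(Y + (46/(-48) + 46/35))² = (158 + (46/(-48) + 46/35))² = (158 + (46*(-1/48) + 46*(1/35)))² = (158 + (-23/24 + 46/35))² = (158 + 299/840)² = (133019/840)² = 17694054361/705600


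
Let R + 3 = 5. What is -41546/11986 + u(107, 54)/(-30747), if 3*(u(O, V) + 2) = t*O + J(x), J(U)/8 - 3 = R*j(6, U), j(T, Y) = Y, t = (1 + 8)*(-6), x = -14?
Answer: -1880260181/552800313 ≈ -3.4013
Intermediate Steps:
t = -54 (t = 9*(-6) = -54)
R = 2 (R = -3 + 5 = 2)
J(U) = 24 + 16*U (J(U) = 24 + 8*(2*U) = 24 + 16*U)
u(O, V) = -206/3 - 18*O (u(O, V) = -2 + (-54*O + (24 + 16*(-14)))/3 = -2 + (-54*O + (24 - 224))/3 = -2 + (-54*O - 200)/3 = -2 + (-200 - 54*O)/3 = -2 + (-200/3 - 18*O) = -206/3 - 18*O)
-41546/11986 + u(107, 54)/(-30747) = -41546/11986 + (-206/3 - 18*107)/(-30747) = -41546*1/11986 + (-206/3 - 1926)*(-1/30747) = -20773/5993 - 5984/3*(-1/30747) = -20773/5993 + 5984/92241 = -1880260181/552800313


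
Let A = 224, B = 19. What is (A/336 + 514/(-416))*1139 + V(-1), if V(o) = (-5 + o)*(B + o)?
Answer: -471737/624 ≈ -755.99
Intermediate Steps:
V(o) = (-5 + o)*(19 + o)
(A/336 + 514/(-416))*1139 + V(-1) = (224/336 + 514/(-416))*1139 + (-95 + (-1)² + 14*(-1)) = (224*(1/336) + 514*(-1/416))*1139 + (-95 + 1 - 14) = (⅔ - 257/208)*1139 - 108 = -355/624*1139 - 108 = -404345/624 - 108 = -471737/624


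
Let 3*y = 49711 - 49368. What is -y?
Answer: -343/3 ≈ -114.33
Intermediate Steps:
y = 343/3 (y = (49711 - 49368)/3 = (⅓)*343 = 343/3 ≈ 114.33)
-y = -1*343/3 = -343/3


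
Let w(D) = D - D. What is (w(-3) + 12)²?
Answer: 144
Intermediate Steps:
w(D) = 0
(w(-3) + 12)² = (0 + 12)² = 12² = 144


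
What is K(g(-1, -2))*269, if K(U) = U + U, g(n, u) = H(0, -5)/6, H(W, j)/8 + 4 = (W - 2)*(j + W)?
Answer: 4304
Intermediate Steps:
H(W, j) = -32 + 8*(-2 + W)*(W + j) (H(W, j) = -32 + 8*((W - 2)*(j + W)) = -32 + 8*((-2 + W)*(W + j)) = -32 + 8*(-2 + W)*(W + j))
g(n, u) = 8 (g(n, u) = (-32 - 16*0 - 16*(-5) + 8*0² + 8*0*(-5))/6 = (-32 + 0 + 80 + 8*0 + 0)*(⅙) = (-32 + 0 + 80 + 0 + 0)*(⅙) = 48*(⅙) = 8)
K(U) = 2*U
K(g(-1, -2))*269 = (2*8)*269 = 16*269 = 4304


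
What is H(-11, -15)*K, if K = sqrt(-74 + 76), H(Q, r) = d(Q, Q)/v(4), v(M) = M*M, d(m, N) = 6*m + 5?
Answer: -61*sqrt(2)/16 ≈ -5.3917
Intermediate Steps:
d(m, N) = 5 + 6*m
v(M) = M**2
H(Q, r) = 5/16 + 3*Q/8 (H(Q, r) = (5 + 6*Q)/(4**2) = (5 + 6*Q)/16 = (5 + 6*Q)*(1/16) = 5/16 + 3*Q/8)
K = sqrt(2) ≈ 1.4142
H(-11, -15)*K = (5/16 + (3/8)*(-11))*sqrt(2) = (5/16 - 33/8)*sqrt(2) = -61*sqrt(2)/16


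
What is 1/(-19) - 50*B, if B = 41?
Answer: -38951/19 ≈ -2050.1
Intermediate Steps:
1/(-19) - 50*B = 1/(-19) - 50*41 = -1/19 - 2050 = -38951/19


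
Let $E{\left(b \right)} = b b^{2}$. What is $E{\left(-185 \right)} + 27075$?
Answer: $-6304550$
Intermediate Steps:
$E{\left(b \right)} = b^{3}$
$E{\left(-185 \right)} + 27075 = \left(-185\right)^{3} + 27075 = -6331625 + 27075 = -6304550$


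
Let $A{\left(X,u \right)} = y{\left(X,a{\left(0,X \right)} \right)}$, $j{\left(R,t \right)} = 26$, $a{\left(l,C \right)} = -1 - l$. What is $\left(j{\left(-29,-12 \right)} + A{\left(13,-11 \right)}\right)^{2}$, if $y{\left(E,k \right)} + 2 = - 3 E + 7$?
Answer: $64$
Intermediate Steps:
$y{\left(E,k \right)} = 5 - 3 E$ ($y{\left(E,k \right)} = -2 - \left(-7 + 3 E\right) = 5 - 3 E$)
$A{\left(X,u \right)} = 5 - 3 X$
$\left(j{\left(-29,-12 \right)} + A{\left(13,-11 \right)}\right)^{2} = \left(26 + \left(5 - 39\right)\right)^{2} = \left(26 - 34\right)^{2} = \left(-8\right)^{2} = 64$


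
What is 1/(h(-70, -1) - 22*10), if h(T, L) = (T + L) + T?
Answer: -1/361 ≈ -0.0027701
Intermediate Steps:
h(T, L) = L + 2*T (h(T, L) = (L + T) + T = L + 2*T)
1/(h(-70, -1) - 22*10) = 1/((-1 + 2*(-70)) - 22*10) = 1/((-1 - 140) - 220) = 1/(-141 - 220) = 1/(-361) = -1/361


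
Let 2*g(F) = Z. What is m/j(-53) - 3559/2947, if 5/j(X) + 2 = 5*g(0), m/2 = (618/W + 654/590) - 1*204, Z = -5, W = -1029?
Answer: 251130344216/212994425 ≈ 1179.0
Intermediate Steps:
g(F) = -5/2 (g(F) = (½)*(-5) = -5/2)
m = -41180698/101185 (m = 2*((618/(-1029) + 654/590) - 1*204) = 2*((618*(-1/1029) + 654*(1/590)) - 204) = 2*((-206/343 + 327/295) - 204) = 2*(51391/101185 - 204) = 2*(-20590349/101185) = -41180698/101185 ≈ -406.98)
j(X) = -10/29 (j(X) = 5/(-2 + 5*(-5/2)) = 5/(-2 - 25/2) = 5/(-29/2) = 5*(-2/29) = -10/29)
m/j(-53) - 3559/2947 = -41180698/(101185*(-10/29)) - 3559/2947 = -41180698/101185*(-29/10) - 3559*1/2947 = 597120121/505925 - 3559/2947 = 251130344216/212994425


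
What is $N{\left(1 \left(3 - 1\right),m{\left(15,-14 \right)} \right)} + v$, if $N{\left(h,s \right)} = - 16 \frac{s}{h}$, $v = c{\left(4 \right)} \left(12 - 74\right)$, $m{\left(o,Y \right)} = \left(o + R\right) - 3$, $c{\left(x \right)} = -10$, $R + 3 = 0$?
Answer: $548$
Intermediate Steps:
$R = -3$ ($R = -3 + 0 = -3$)
$m{\left(o,Y \right)} = -6 + o$ ($m{\left(o,Y \right)} = \left(o - 3\right) - 3 = \left(-3 + o\right) - 3 = -6 + o$)
$v = 620$ ($v = - 10 \left(12 - 74\right) = \left(-10\right) \left(-62\right) = 620$)
$N{\left(h,s \right)} = - \frac{16 s}{h}$
$N{\left(1 \left(3 - 1\right),m{\left(15,-14 \right)} \right)} + v = - \frac{16 \left(-6 + 15\right)}{1 \left(3 - 1\right)} + 620 = \left(-16\right) 9 \frac{1}{1 \cdot 2} + 620 = \left(-16\right) 9 \cdot \frac{1}{2} + 620 = -72 + 620 = 548$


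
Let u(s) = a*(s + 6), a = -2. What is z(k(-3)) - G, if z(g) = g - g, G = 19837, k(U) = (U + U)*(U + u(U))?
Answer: -19837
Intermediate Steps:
u(s) = -12 - 2*s (u(s) = -2*(s + 6) = -2*(6 + s) = -12 - 2*s)
k(U) = 2*U*(-12 - U) (k(U) = (U + U)*(U + (-12 - 2*U)) = (2*U)*(-12 - U) = 2*U*(-12 - U))
z(g) = 0
z(k(-3)) - G = 0 - 1*19837 = 0 - 19837 = -19837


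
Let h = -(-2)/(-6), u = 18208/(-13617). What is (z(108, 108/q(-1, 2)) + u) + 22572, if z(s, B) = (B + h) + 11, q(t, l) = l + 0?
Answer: 308225282/13617 ≈ 22635.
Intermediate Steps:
u = -18208/13617 (u = 18208*(-1/13617) = -18208/13617 ≈ -1.3372)
q(t, l) = l
h = -1/3 (h = -(-2)*(-1)/6 = -1*1/3 = -1/3 ≈ -0.33333)
z(s, B) = 32/3 + B (z(s, B) = (B - 1/3) + 11 = (-1/3 + B) + 11 = 32/3 + B)
(z(108, 108/q(-1, 2)) + u) + 22572 = ((32/3 + 108/2) - 18208/13617) + 22572 = ((32/3 + 108*(1/2)) - 18208/13617) + 22572 = ((32/3 + 54) - 18208/13617) + 22572 = (194/3 - 18208/13617) + 22572 = 862358/13617 + 22572 = 308225282/13617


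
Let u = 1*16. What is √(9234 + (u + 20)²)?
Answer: 9*√130 ≈ 102.62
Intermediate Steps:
u = 16
√(9234 + (u + 20)²) = √(9234 + (16 + 20)²) = √(9234 + 36²) = √(9234 + 1296) = √10530 = 9*√130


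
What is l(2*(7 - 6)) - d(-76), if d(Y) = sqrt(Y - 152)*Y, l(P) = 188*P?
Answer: 376 + 152*I*sqrt(57) ≈ 376.0 + 1147.6*I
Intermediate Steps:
d(Y) = Y*sqrt(-152 + Y) (d(Y) = sqrt(-152 + Y)*Y = Y*sqrt(-152 + Y))
l(2*(7 - 6)) - d(-76) = 188*(2*(7 - 6)) - (-76)*sqrt(-152 - 76) = 188*(2*1) - (-76)*sqrt(-228) = 188*2 - (-76)*2*I*sqrt(57) = 376 - (-152)*I*sqrt(57) = 376 + 152*I*sqrt(57)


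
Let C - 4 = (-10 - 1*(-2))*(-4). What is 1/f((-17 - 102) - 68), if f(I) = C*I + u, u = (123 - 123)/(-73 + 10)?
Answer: -1/6732 ≈ -0.00014854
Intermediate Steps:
C = 36 (C = 4 + (-10 - 1*(-2))*(-4) = 4 + (-10 + 2)*(-4) = 4 - 8*(-4) = 4 + 32 = 36)
u = 0 (u = 0/(-63) = 0*(-1/63) = 0)
f(I) = 36*I (f(I) = 36*I + 0 = 36*I)
1/f((-17 - 102) - 68) = 1/(36*((-17 - 102) - 68)) = 1/(36*(-119 - 68)) = 1/(36*(-187)) = 1/(-6732) = -1/6732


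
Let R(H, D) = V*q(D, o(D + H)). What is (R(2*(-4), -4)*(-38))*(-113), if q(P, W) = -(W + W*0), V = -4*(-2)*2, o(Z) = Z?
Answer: 824448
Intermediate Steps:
V = 16 (V = 8*2 = 16)
q(P, W) = -W (q(P, W) = -(W + 0) = -W)
R(H, D) = -16*D - 16*H (R(H, D) = 16*(-(D + H)) = 16*(-D - H) = -16*D - 16*H)
(R(2*(-4), -4)*(-38))*(-113) = ((-16*(-4) - 32*(-4))*(-38))*(-113) = ((64 - 16*(-8))*(-38))*(-113) = ((64 + 128)*(-38))*(-113) = (192*(-38))*(-113) = -7296*(-113) = 824448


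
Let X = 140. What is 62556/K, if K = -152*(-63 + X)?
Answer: -15639/2926 ≈ -5.3448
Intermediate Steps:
K = -11704 (K = -152*(-63 + 140) = -152*77 = -11704)
62556/K = 62556/(-11704) = 62556*(-1/11704) = -15639/2926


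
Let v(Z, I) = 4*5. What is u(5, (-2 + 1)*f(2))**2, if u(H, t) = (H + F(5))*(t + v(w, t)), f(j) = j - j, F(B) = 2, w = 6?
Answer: 19600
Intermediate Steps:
v(Z, I) = 20
f(j) = 0
u(H, t) = (2 + H)*(20 + t) (u(H, t) = (H + 2)*(t + 20) = (2 + H)*(20 + t))
u(5, (-2 + 1)*f(2))**2 = (40 + 2*((-2 + 1)*0) + 20*5 + 5*((-2 + 1)*0))**2 = (40 + 2*(-1*0) + 100 + 5*(-1*0))**2 = (40 + 2*0 + 100 + 5*0)**2 = (40 + 0 + 100 + 0)**2 = 140**2 = 19600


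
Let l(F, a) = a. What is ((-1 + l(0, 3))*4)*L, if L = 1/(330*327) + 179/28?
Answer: 19315918/377685 ≈ 51.143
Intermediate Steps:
L = 9657959/1510740 (L = (1/330)*(1/327) + 179*(1/28) = 1/107910 + 179/28 = 9657959/1510740 ≈ 6.3929)
((-1 + l(0, 3))*4)*L = ((-1 + 3)*4)*(9657959/1510740) = (2*4)*(9657959/1510740) = 8*(9657959/1510740) = 19315918/377685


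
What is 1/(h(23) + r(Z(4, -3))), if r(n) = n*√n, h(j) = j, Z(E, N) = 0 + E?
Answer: 1/31 ≈ 0.032258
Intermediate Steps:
Z(E, N) = E
r(n) = n^(3/2)
1/(h(23) + r(Z(4, -3))) = 1/(23 + 4^(3/2)) = 1/(23 + 8) = 1/31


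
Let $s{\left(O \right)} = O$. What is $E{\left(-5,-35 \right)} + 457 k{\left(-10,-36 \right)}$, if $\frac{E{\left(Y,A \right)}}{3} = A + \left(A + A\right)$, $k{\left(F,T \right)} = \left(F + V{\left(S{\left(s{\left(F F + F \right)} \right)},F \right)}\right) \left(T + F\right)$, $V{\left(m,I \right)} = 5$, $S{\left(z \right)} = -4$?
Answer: $104795$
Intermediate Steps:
$k{\left(F,T \right)} = \left(5 + F\right) \left(F + T\right)$ ($k{\left(F,T \right)} = \left(F + 5\right) \left(T + F\right) = \left(5 + F\right) \left(F + T\right)$)
$E{\left(Y,A \right)} = 9 A$ ($E{\left(Y,A \right)} = 3 \left(A + \left(A + A\right)\right) = 3 \left(A + 2 A\right) = 3 \cdot 3 A = 9 A$)
$E{\left(-5,-35 \right)} + 457 k{\left(-10,-36 \right)} = 9 \left(-35\right) + 457 \left(\left(-10\right)^{2} + 5 \left(-10\right) + 5 \left(-36\right) - -360\right) = -315 + 457 \left(100 - 50 - 180 + 360\right) = -315 + 457 \cdot 230 = -315 + 105110 = 104795$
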